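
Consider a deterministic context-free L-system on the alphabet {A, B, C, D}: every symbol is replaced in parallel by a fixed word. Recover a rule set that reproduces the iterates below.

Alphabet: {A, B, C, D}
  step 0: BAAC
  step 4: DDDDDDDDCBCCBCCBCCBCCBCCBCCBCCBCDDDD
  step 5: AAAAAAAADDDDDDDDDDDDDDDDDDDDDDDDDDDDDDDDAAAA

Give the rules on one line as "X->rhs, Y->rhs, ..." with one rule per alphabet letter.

  step 4 ⇒ step 5: DDDDDDDDCBCCBCCBCCBCCBCCBCCBCCBCDDDD ⇒ A·A·A·A·A·A·A·A·D·DD·D·D·DD·D·D·DD·D·D·DD·D·D·DD·D·D·DD·D·D·DD·D·D·DD·D·A·A·A·A
    B ↦ DD
    C ↦ D
    D ↦ A
    A ↦ CBC  (constrained at step 0)

A->CBC, B->DD, C->D, D->A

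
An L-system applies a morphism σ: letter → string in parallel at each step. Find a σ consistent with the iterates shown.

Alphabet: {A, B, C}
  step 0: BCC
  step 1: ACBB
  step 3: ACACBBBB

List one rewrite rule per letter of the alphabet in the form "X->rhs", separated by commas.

  step 0 ⇒ step 1: BCC ⇒ AC·B·B
    B ↦ AC
    C ↦ B
    A ↦ B  (constrained at step 1)

A->B, B->AC, C->B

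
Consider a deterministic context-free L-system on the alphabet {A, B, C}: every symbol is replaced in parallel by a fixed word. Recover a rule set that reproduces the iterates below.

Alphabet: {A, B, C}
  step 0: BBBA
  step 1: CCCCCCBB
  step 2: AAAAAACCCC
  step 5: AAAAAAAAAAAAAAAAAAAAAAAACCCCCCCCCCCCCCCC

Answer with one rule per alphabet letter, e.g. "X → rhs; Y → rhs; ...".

  step 1 ⇒ step 2: CCCCCCBB ⇒ A·A·A·A·A·A·CC·CC
    B ↦ CC
    C ↦ A
  step 0 ⇒ step 1: BBBA ⇒ CC·CC·CC·BB
    A ↦ BB

A->BB, B->CC, C->A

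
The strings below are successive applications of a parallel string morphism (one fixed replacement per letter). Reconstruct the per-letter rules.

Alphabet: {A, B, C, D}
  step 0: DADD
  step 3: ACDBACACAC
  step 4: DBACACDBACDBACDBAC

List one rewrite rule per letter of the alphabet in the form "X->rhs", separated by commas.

  step 3 ⇒ step 4: ACDBACACAC ⇒ DB·AC·A·C·DB·AC·DB·AC·DB·AC
    A ↦ DB
    B ↦ C
    C ↦ AC
    D ↦ A

A->DB, B->C, C->AC, D->A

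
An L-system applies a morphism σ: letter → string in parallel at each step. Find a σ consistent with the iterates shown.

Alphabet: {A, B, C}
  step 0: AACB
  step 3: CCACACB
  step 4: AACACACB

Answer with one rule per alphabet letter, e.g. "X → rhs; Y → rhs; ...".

  step 3 ⇒ step 4: CCACACB ⇒ A·A·C·A·C·A·CB
    A ↦ C
    B ↦ CB
    C ↦ A

A->C, B->CB, C->A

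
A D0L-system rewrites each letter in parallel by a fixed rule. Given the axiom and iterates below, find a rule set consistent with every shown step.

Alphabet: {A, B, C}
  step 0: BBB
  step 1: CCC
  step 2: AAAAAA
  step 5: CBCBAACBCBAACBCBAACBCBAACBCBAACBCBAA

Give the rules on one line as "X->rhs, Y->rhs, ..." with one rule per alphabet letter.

  step 1 ⇒ step 2: CCC ⇒ AA·AA·AA
    C ↦ AA
    A ↦ CB  (constrained at step 2)
  step 0 ⇒ step 1: BBB ⇒ C·C·C
    B ↦ C

A->CB, B->C, C->AA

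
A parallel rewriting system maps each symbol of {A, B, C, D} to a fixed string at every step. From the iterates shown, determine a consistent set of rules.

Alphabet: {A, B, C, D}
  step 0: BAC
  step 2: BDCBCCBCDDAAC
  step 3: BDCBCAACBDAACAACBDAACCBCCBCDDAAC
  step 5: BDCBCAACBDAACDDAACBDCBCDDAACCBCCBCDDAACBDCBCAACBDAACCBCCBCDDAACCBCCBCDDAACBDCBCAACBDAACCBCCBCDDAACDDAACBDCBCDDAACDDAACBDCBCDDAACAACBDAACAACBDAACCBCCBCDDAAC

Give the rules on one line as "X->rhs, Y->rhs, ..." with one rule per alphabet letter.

A->D, B->BD, C->AAC, D->CBC

  step 2 ⇒ step 3: BDCBCCBCDDAAC ⇒ BD·CBC·AAC·BD·AAC·AAC·BD·AAC·CBC·CBC·D·D·AAC
    A ↦ D
    B ↦ BD
    C ↦ AAC
    D ↦ CBC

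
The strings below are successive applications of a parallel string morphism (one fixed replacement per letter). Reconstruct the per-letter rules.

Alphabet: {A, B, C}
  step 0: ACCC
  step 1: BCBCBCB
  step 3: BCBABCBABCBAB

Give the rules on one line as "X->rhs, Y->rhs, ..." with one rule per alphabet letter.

  step 0 ⇒ step 1: ACCC ⇒ B·CB·CB·CB
    A ↦ B
    C ↦ CB
    B ↦ A  (constrained at step 1)

A->B, B->A, C->CB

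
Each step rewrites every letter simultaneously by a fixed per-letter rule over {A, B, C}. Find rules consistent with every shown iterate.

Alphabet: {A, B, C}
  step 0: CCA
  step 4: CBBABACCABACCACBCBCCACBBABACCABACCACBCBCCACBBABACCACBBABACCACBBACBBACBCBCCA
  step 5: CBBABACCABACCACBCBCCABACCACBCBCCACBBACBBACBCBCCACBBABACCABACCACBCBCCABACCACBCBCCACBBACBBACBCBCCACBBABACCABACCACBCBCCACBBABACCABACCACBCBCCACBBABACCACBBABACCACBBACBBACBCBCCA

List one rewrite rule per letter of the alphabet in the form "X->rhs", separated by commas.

A->CCA, B->BA, C->CB

  step 4 ⇒ step 5: CBBABACCABACCACBCBCCACBBABACCABACCACBCBCCACBBABACCACBBABACCACBBACBBACBCBCCA ⇒ CB·BA·BA·CCA·BA·CCA·CB·CB·CCA·BA·CCA·CB·CB·CCA·CB·BA·CB·BA·CB·CB·CCA·CB·BA·BA·CCA·BA·CCA·CB·CB·CCA·BA·CCA·CB·CB·CCA·CB·BA·CB·BA·CB·CB·CCA·CB·BA·BA·CCA·BA·CCA·CB·CB·CCA·CB·BA·BA·CCA·BA·CCA·CB·CB·CCA·CB·BA·BA·CCA·CB·BA·BA·CCA·CB·BA·CB·BA·CB·CB·CCA
    A ↦ CCA
    B ↦ BA
    C ↦ CB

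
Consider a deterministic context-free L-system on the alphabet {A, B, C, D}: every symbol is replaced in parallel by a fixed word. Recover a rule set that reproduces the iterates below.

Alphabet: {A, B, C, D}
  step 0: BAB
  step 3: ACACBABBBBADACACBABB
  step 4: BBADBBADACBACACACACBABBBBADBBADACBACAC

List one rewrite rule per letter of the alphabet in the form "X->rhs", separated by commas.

  step 3 ⇒ step 4: ACACBABBBBADACACBABB ⇒ B·BAD·B·BAD·AC·B·AC·AC·AC·AC·B·ABB·B·BAD·B·BAD·AC·B·AC·AC
    A ↦ B
    B ↦ AC
    C ↦ BAD
    D ↦ ABB

A->B, B->AC, C->BAD, D->ABB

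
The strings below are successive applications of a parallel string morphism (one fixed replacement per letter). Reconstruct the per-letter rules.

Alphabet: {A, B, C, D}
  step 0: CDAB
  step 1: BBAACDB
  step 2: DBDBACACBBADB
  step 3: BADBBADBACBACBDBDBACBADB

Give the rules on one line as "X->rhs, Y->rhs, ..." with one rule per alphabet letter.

A->AC, B->DB, C->B, D->BA

  step 2 ⇒ step 3: DBDBACACBBADB ⇒ BA·DB·BA·DB·AC·B·AC·B·DB·DB·AC·BA·DB
    A ↦ AC
    B ↦ DB
    C ↦ B
    D ↦ BA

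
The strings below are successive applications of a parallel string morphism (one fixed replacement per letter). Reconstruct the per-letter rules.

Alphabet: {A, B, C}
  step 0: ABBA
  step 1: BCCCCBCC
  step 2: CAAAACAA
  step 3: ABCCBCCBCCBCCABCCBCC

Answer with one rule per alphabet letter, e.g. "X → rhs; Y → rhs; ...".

A->BCC, B->C, C->A

  step 2 ⇒ step 3: CAAAACAA ⇒ A·BCC·BCC·BCC·BCC·A·BCC·BCC
    A ↦ BCC
    C ↦ A
  step 0 ⇒ step 1: ABBA ⇒ BCC·C·C·BCC
    B ↦ C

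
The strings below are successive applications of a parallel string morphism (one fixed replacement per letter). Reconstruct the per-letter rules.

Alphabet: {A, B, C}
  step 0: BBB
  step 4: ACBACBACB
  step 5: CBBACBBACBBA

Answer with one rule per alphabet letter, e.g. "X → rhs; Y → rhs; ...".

A->CB, B->A, C->B

  step 4 ⇒ step 5: ACBACBACB ⇒ CB·B·A·CB·B·A·CB·B·A
    A ↦ CB
    B ↦ A
    C ↦ B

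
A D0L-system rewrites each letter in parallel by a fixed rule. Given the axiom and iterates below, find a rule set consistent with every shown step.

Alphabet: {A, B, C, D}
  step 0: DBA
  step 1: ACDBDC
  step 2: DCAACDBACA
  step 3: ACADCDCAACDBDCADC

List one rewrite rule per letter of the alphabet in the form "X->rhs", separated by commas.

A->DC, B->DB, C->A, D->AC

  step 2 ⇒ step 3: DCAACDBACA ⇒ AC·A·DC·DC·A·AC·DB·DC·A·DC
    A ↦ DC
    B ↦ DB
    C ↦ A
    D ↦ AC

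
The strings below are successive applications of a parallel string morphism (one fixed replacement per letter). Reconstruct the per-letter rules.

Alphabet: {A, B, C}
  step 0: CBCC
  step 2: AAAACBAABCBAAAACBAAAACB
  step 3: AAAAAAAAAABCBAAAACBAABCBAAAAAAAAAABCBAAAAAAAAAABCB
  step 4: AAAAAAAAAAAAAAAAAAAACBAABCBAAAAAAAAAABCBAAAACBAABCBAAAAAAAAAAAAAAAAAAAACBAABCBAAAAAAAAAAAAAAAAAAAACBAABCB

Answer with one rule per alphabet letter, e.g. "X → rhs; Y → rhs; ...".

A->AA, B->CB, C->AAB

  step 3 ⇒ step 4: AAAAAAAAAABCBAAAACBAABCBAAAAAAAAAABCBAAAAAAAAAABCB ⇒ AA·AA·AA·AA·AA·AA·AA·AA·AA·AA·CB·AAB·CB·AA·AA·AA·AA·AAB·CB·AA·AA·CB·AAB·CB·AA·AA·AA·AA·AA·AA·AA·AA·AA·AA·CB·AAB·CB·AA·AA·AA·AA·AA·AA·AA·AA·AA·AA·CB·AAB·CB
    A ↦ AA
    B ↦ CB
    C ↦ AAB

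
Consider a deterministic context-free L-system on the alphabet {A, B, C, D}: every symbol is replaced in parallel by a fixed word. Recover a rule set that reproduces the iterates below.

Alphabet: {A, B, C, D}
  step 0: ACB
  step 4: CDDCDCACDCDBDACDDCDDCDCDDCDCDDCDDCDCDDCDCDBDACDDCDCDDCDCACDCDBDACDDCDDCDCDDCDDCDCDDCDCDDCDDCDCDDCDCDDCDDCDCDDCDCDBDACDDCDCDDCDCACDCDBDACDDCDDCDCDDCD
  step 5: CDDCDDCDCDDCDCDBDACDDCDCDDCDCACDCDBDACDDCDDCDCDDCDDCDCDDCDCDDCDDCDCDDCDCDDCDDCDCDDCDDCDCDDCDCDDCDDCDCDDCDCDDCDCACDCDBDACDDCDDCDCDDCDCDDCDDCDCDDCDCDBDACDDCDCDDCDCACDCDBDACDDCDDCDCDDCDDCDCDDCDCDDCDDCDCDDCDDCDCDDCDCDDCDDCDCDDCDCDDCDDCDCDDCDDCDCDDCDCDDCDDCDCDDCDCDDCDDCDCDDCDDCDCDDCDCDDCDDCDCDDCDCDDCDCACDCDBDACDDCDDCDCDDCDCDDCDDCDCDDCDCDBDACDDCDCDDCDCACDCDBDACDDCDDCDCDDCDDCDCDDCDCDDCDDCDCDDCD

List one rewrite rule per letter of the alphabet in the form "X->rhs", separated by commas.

  step 4 ⇒ step 5: CDDCDCACDCDBDACDDCDDCDCDDCDCDDCDDCDCDDCDCDBDACDDCDCDDCDCACDCDBDACDDCDDCDCDDCDDCDCDDCDCDDCDDCDCDDCDCDDCDDCDCDDCDCDBDACDDCDCDDCDCACDCDBDACDDCDDCDCDDCD ⇒ CD·DCD·DCD·CD·DCD·CD·BDA·CD·DCD·CD·DCD·CAC·DCD·BDA·CD·DCD·DCD·CD·DCD·DCD·CD·DCD·CD·DCD·DCD·CD·DCD·CD·DCD·DCD·CD·DCD·DCD·CD·DCD·CD·DCD·DCD·CD·DCD·CD·DCD·CAC·DCD·BDA·CD·DCD·DCD·CD·DCD·CD·DCD·DCD·CD·DCD·CD·BDA·CD·DCD·CD·DCD·CAC·DCD·BDA·CD·DCD·DCD·CD·DCD·DCD·CD·DCD·CD·DCD·DCD·CD·DCD·DCD·CD·DCD·CD·DCD·DCD·CD·DCD·CD·DCD·DCD·CD·DCD·DCD·CD·DCD·CD·DCD·DCD·CD·DCD·CD·DCD·DCD·CD·DCD·DCD·CD·DCD·CD·DCD·DCD·CD·DCD·CD·DCD·CAC·DCD·BDA·CD·DCD·DCD·CD·DCD·CD·DCD·DCD·CD·DCD·CD·BDA·CD·DCD·CD·DCD·CAC·DCD·BDA·CD·DCD·DCD·CD·DCD·DCD·CD·DCD·CD·DCD·DCD·CD·DCD
    A ↦ BDA
    B ↦ CAC
    C ↦ CD
    D ↦ DCD

A->BDA, B->CAC, C->CD, D->DCD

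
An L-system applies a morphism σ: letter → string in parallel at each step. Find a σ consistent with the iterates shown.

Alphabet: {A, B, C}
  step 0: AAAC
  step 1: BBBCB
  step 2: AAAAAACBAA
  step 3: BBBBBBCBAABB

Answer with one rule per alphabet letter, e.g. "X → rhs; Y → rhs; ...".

  step 2 ⇒ step 3: AAAAAACBAA ⇒ B·B·B·B·B·B·CB·AA·B·B
    A ↦ B
    B ↦ AA
    C ↦ CB

A->B, B->AA, C->CB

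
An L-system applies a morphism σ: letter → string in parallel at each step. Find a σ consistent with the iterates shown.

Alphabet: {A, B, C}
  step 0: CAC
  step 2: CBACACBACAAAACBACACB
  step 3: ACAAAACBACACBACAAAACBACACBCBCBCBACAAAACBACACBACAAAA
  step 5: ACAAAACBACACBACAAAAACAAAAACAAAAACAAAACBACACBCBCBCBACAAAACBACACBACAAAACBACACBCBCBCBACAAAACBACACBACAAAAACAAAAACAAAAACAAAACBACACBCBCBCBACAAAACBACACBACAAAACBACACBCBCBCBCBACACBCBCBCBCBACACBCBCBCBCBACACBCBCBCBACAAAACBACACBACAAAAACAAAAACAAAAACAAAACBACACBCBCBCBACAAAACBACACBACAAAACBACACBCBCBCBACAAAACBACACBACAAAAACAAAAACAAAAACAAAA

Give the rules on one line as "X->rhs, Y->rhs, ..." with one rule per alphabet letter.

A->CB, B->AAA, C->ACA

  step 2 ⇒ step 3: CBACACBACAAAACBACACB ⇒ ACA·AAA·CB·ACA·CB·ACA·AAA·CB·ACA·CB·CB·CB·CB·ACA·AAA·CB·ACA·CB·ACA·AAA
    A ↦ CB
    B ↦ AAA
    C ↦ ACA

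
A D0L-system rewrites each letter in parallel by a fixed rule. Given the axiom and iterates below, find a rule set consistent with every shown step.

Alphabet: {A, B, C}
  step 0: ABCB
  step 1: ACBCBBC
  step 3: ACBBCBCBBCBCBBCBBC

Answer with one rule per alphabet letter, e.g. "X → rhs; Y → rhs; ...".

A->AC, B->BC, C->B

  step 0 ⇒ step 1: ABCB ⇒ AC·BC·B·BC
    A ↦ AC
    B ↦ BC
    C ↦ B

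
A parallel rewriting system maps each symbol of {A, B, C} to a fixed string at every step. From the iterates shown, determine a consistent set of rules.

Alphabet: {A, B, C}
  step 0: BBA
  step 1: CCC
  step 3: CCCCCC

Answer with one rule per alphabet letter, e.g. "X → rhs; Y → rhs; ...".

  step 0 ⇒ step 1: BBA ⇒ C·C·C
    A ↦ C
    B ↦ C
    C ↦ AB  (constrained at step 1)

A->C, B->C, C->AB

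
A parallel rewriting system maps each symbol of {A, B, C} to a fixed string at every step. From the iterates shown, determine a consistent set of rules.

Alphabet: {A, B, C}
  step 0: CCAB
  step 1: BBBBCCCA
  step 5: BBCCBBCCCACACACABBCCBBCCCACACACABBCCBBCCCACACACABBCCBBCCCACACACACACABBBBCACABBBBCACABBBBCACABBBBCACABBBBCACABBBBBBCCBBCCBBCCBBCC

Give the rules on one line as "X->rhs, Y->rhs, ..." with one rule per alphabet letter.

A->CC, B->CA, C->BB

  step 0 ⇒ step 1: CCAB ⇒ BB·BB·CC·CA
    A ↦ CC
    B ↦ CA
    C ↦ BB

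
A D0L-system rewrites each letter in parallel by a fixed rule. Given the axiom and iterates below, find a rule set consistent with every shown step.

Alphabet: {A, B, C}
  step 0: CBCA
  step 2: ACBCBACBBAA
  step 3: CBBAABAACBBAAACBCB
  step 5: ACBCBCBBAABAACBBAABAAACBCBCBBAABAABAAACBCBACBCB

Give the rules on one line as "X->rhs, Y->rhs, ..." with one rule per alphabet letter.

  step 2 ⇒ step 3: ACBCBACBBAA ⇒ CB·BA·A·BA·A·CB·BA·A·A·CB·CB
    A ↦ CB
    B ↦ A
    C ↦ BA

A->CB, B->A, C->BA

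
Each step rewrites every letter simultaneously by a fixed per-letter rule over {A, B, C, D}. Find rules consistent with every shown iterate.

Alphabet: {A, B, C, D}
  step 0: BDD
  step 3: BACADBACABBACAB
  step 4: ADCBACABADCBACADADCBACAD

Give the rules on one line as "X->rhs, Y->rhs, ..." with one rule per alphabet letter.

  step 3 ⇒ step 4: BACADBACABBACAB ⇒ AD·C·BA·C·AB·AD·C·BA·C·AD·AD·C·BA·C·AD
    A ↦ C
    B ↦ AD
    C ↦ BA
    D ↦ AB

A->C, B->AD, C->BA, D->AB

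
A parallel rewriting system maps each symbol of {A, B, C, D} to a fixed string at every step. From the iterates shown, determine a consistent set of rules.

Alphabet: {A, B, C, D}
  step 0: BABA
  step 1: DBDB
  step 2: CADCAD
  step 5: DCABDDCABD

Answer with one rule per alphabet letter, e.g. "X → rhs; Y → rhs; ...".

A->B, B->D, C->A, D->CA

  step 1 ⇒ step 2: DBDB ⇒ CA·D·CA·D
    B ↦ D
    D ↦ CA
  step 0 ⇒ step 1: BABA ⇒ D·B·D·B
    A ↦ B
    C ↦ A  (constrained at step 2)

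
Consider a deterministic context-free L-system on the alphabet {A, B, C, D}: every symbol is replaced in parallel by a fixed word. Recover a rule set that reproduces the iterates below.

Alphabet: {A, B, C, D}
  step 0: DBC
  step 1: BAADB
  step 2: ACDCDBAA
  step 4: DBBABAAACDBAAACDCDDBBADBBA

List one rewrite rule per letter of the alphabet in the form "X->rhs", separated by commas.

  step 1 ⇒ step 2: BAADB ⇒ A·CD·CD·BA·A
    A ↦ CD
    B ↦ A
    D ↦ BA
  step 0 ⇒ step 1: DBC ⇒ BA·A·DB
    C ↦ DB

A->CD, B->A, C->DB, D->BA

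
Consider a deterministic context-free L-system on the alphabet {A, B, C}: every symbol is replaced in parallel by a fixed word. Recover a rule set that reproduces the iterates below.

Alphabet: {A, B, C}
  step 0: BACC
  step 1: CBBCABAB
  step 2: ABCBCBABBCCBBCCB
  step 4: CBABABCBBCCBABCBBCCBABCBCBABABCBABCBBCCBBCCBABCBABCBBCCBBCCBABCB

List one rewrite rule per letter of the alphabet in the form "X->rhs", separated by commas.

  step 1 ⇒ step 2: CBBCABAB ⇒ AB·CB·CB·AB·BC·CB·BC·CB
    A ↦ BC
    B ↦ CB
    C ↦ AB

A->BC, B->CB, C->AB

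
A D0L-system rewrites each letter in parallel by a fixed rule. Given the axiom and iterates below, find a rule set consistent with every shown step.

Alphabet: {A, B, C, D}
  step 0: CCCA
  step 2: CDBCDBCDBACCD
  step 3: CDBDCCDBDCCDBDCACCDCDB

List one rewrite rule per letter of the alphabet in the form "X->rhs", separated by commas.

A->AC, B->DC, C->CD, D->B

  step 2 ⇒ step 3: CDBCDBCDBACCD ⇒ CD·B·DC·CD·B·DC·CD·B·DC·AC·CD·CD·B
    A ↦ AC
    B ↦ DC
    C ↦ CD
    D ↦ B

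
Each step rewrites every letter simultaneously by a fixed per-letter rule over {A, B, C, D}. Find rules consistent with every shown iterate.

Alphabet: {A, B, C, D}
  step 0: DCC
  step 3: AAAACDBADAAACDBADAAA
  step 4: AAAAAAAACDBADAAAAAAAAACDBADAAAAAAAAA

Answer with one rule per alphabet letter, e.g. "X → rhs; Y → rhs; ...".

A->AA, B->D, C->CDB, D->A

  step 3 ⇒ step 4: AAAACDBADAAACDBADAAA ⇒ AA·AA·AA·AA·CDB·A·D·AA·A·AA·AA·AA·CDB·A·D·AA·A·AA·AA·AA
    A ↦ AA
    B ↦ D
    C ↦ CDB
    D ↦ A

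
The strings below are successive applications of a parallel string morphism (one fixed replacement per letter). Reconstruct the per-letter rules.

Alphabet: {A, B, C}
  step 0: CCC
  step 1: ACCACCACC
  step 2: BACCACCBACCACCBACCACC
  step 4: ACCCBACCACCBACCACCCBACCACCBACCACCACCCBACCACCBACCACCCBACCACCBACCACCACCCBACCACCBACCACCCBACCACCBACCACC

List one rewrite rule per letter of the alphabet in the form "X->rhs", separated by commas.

A->B, B->C, C->ACC

  step 1 ⇒ step 2: ACCACCACC ⇒ B·ACC·ACC·B·ACC·ACC·B·ACC·ACC
    A ↦ B
    C ↦ ACC
    B ↦ C  (constrained at step 2)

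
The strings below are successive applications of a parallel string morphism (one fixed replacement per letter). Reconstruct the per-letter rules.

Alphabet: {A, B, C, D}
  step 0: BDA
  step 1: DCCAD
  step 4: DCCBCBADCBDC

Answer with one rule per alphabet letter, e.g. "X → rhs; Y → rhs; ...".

  step 0 ⇒ step 1: BDA ⇒ DC·C·AD
    A ↦ AD
    B ↦ DC
    D ↦ C
    C ↦ B  (constrained at step 1)

A->AD, B->DC, C->B, D->C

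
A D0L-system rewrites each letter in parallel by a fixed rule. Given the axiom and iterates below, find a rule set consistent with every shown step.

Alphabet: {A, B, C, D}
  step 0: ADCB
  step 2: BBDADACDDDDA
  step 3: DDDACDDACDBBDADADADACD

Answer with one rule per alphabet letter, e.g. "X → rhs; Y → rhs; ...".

  step 2 ⇒ step 3: BBDADACDDDDA ⇒ D·D·DA·CD·DA·CD·BB·DA·DA·DA·DA·CD
    A ↦ CD
    B ↦ D
    C ↦ BB
    D ↦ DA

A->CD, B->D, C->BB, D->DA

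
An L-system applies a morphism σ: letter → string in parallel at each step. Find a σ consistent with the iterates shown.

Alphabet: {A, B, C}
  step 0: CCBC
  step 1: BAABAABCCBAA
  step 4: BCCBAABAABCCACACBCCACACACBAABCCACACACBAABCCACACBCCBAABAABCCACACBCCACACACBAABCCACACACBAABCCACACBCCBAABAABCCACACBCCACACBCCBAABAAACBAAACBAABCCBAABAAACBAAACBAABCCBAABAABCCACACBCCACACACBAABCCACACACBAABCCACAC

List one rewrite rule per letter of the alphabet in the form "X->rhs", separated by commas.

A->AC, B->BCC, C->BAA

  step 0 ⇒ step 1: CCBC ⇒ BAA·BAA·BCC·BAA
    B ↦ BCC
    C ↦ BAA
    A ↦ AC  (constrained at step 1)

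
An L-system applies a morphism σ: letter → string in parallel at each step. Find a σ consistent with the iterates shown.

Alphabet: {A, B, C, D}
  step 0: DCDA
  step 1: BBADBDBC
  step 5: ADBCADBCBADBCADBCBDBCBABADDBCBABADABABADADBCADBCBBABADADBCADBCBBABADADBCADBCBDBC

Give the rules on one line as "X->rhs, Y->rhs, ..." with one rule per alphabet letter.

  step 0 ⇒ step 1: DCDA ⇒ B·BAD·B·DBC
    A ↦ DBC
    C ↦ BAD
    D ↦ B
    B ↦ A  (constrained at step 1)

A->DBC, B->A, C->BAD, D->B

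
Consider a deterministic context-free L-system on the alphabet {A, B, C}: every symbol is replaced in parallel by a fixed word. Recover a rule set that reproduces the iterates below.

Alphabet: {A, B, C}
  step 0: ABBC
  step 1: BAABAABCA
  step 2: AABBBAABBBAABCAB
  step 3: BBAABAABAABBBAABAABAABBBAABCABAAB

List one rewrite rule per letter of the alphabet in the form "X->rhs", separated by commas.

A->B, B->AAB, C->CA

  step 2 ⇒ step 3: AABBBAABBBAABCAB ⇒ B·B·AAB·AAB·AAB·B·B·AAB·AAB·AAB·B·B·AAB·CA·B·AAB
    A ↦ B
    B ↦ AAB
    C ↦ CA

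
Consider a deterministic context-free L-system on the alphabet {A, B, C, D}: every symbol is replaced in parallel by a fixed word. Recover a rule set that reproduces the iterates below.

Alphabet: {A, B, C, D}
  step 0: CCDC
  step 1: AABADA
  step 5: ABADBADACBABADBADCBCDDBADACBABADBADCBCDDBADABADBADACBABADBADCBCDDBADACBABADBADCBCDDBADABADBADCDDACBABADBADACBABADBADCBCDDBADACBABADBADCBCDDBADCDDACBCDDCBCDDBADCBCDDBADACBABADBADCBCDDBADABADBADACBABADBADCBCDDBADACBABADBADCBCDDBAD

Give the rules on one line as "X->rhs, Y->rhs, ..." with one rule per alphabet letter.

A->CDD, B->CB, C->A, D->BAD

  step 0 ⇒ step 1: CCDC ⇒ A·A·BAD·A
    C ↦ A
    D ↦ BAD
    A ↦ CDD  (constrained at step 1)
    B ↦ CB  (constrained at step 1)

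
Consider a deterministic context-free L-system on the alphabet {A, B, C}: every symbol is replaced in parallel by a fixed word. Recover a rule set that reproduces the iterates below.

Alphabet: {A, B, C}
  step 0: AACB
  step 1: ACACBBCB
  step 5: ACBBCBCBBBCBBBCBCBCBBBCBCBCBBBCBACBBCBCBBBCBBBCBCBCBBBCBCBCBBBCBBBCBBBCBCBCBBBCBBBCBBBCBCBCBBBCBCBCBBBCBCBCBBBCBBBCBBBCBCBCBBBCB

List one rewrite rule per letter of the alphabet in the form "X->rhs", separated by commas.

A->AC, B->CB, C->BB

  step 0 ⇒ step 1: AACB ⇒ AC·AC·BB·CB
    A ↦ AC
    B ↦ CB
    C ↦ BB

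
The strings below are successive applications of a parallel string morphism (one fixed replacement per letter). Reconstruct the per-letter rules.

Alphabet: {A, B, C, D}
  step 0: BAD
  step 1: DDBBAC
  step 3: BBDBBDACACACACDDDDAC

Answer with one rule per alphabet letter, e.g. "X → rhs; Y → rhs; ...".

A->BB, B->DD, C->D, D->AC

  step 0 ⇒ step 1: BAD ⇒ DD·BB·AC
    A ↦ BB
    B ↦ DD
    D ↦ AC
    C ↦ D  (constrained at step 1)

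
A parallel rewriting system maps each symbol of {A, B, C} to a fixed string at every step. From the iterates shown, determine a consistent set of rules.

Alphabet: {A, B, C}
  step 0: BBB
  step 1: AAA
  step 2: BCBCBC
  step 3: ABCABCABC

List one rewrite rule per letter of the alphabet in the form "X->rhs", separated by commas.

  step 2 ⇒ step 3: BCBCBC ⇒ A·BC·A·BC·A·BC
    B ↦ A
    C ↦ BC
  step 1 ⇒ step 2: AAA ⇒ BC·BC·BC
    A ↦ BC

A->BC, B->A, C->BC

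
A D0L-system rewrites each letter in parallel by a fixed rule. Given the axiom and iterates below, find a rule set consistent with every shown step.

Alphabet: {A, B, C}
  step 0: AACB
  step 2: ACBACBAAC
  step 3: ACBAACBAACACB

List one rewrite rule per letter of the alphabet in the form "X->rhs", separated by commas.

A->AC, B->A, C->B

  step 2 ⇒ step 3: ACBACBAAC ⇒ AC·B·A·AC·B·A·AC·AC·B
    A ↦ AC
    B ↦ A
    C ↦ B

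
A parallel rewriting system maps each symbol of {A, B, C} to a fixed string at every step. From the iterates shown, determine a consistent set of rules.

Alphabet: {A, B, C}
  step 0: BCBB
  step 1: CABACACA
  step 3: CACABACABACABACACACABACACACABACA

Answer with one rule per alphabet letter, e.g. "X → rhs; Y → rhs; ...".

  step 0 ⇒ step 1: BCBB ⇒ CA·BA·CA·CA
    B ↦ CA
    C ↦ BA
    A ↦ CA  (constrained at step 1)

A->CA, B->CA, C->BA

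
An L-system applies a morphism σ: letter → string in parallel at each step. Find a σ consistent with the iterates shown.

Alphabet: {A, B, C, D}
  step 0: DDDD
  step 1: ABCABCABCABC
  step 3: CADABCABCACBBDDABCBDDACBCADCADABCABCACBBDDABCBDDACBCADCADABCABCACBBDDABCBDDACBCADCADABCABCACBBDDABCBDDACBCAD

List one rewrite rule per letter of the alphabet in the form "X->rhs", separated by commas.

  step 0 ⇒ step 1: DDDD ⇒ ABC·ABC·ABC·ABC
    D ↦ ABC
    A ↦ BDD  (constrained at step 1)
    B ↦ CAD  (constrained at step 1)
    C ↦ ACB  (constrained at step 1)

A->BDD, B->CAD, C->ACB, D->ABC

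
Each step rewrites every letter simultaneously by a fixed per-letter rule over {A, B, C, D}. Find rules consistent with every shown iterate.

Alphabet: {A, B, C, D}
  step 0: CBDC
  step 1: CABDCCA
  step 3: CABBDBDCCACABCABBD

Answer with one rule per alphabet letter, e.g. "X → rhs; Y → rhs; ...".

A->B, B->BD, C->CA, D->C

  step 0 ⇒ step 1: CBDC ⇒ CA·BD·C·CA
    B ↦ BD
    C ↦ CA
    D ↦ C
    A ↦ B  (constrained at step 1)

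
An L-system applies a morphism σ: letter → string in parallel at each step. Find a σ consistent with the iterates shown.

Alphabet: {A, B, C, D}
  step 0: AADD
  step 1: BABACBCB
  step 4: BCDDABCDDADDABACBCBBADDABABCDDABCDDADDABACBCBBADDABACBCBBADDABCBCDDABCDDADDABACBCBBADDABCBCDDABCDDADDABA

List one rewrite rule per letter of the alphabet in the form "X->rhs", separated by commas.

A->BA, B->DDA, C->BC, D->CB

  step 0 ⇒ step 1: AADD ⇒ BA·BA·CB·CB
    A ↦ BA
    D ↦ CB
    B ↦ DDA  (constrained at step 1)
    C ↦ BC  (constrained at step 1)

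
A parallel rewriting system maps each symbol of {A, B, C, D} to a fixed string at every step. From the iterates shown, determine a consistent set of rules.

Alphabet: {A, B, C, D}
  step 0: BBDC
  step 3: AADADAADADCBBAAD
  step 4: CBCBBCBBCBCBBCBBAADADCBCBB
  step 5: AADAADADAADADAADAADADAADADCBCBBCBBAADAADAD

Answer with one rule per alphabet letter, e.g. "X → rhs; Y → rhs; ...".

  step 4 ⇒ step 5: CBCBBCBBCBCBBCBBAADADCBCBB ⇒ A·AD·A·AD·AD·A·AD·AD·A·AD·A·AD·AD·A·AD·AD·CB·CB·B·CB·B·A·AD·A·AD·AD
    A ↦ CB
    B ↦ AD
    C ↦ A
    D ↦ B

A->CB, B->AD, C->A, D->B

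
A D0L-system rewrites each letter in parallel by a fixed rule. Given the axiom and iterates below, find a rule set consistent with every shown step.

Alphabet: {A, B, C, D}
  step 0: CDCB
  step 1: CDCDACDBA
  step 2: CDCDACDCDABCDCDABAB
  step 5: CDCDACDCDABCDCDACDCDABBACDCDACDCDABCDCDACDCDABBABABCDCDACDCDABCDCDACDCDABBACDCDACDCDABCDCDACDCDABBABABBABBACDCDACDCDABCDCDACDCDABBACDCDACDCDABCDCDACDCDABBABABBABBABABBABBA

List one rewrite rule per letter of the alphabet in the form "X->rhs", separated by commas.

A->B, B->BA, C->CD, D->CDA

  step 1 ⇒ step 2: CDCDACDBA ⇒ CD·CDA·CD·CDA·B·CD·CDA·BA·B
    A ↦ B
    B ↦ BA
    C ↦ CD
    D ↦ CDA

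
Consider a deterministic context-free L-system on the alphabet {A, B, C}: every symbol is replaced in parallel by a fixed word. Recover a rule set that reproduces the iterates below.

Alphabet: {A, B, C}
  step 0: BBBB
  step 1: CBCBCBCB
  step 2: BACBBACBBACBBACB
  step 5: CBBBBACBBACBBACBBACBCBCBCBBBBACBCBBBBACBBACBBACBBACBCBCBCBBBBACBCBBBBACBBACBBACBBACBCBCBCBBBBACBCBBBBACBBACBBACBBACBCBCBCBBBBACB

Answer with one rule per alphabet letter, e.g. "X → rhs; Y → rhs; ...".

  step 1 ⇒ step 2: CBCBCBCB ⇒ BA·CB·BA·CB·BA·CB·BA·CB
    B ↦ CB
    C ↦ BA
    A ↦ BB  (constrained at step 2)

A->BB, B->CB, C->BA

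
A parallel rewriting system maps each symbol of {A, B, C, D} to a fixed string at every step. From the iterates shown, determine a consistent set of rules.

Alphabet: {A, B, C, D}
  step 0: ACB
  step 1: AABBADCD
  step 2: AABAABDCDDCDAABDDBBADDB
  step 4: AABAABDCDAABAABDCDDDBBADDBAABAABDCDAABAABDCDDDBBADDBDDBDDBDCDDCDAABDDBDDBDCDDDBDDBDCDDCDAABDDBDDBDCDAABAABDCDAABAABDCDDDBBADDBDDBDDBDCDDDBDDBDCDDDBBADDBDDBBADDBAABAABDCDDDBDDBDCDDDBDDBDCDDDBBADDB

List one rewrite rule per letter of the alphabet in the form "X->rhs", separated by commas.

A->AAB, B->DCD, C->BA, D->DDB

  step 1 ⇒ step 2: AABBADCD ⇒ AAB·AAB·DCD·DCD·AAB·DDB·BA·DDB
    A ↦ AAB
    B ↦ DCD
    C ↦ BA
    D ↦ DDB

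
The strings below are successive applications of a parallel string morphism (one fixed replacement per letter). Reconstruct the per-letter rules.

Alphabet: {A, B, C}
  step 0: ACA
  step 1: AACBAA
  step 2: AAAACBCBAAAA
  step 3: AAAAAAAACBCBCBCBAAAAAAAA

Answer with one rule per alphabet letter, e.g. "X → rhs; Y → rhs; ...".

  step 2 ⇒ step 3: AAAACBCBAAAA ⇒ AA·AA·AA·AA·CB·CB·CB·CB·AA·AA·AA·AA
    A ↦ AA
    B ↦ CB
    C ↦ CB

A->AA, B->CB, C->CB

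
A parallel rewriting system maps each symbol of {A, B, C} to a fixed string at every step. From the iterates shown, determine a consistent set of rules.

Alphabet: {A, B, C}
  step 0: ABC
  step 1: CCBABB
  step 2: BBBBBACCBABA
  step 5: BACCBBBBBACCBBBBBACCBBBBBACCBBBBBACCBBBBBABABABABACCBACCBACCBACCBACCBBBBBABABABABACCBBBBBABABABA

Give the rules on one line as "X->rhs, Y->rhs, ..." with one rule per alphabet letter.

A->CC, B->BA, C->BB

  step 1 ⇒ step 2: CCBABB ⇒ BB·BB·BA·CC·BA·BA
    A ↦ CC
    B ↦ BA
    C ↦ BB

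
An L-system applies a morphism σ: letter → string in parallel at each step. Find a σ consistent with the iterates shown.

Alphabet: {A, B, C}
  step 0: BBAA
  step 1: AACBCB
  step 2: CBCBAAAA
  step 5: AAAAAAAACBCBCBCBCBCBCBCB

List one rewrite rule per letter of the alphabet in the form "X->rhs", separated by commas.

  step 1 ⇒ step 2: AACBCB ⇒ CB·CB·A·A·A·A
    A ↦ CB
    B ↦ A
    C ↦ A

A->CB, B->A, C->A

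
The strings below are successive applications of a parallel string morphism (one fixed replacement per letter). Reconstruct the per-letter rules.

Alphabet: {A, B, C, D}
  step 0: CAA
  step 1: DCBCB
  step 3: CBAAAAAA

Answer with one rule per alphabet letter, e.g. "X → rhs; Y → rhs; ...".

  step 0 ⇒ step 1: CAA ⇒ D·CB·CB
    A ↦ CB
    C ↦ D
    B ↦ DD  (constrained at step 1)
    D ↦ A  (constrained at step 1)

A->CB, B->DD, C->D, D->A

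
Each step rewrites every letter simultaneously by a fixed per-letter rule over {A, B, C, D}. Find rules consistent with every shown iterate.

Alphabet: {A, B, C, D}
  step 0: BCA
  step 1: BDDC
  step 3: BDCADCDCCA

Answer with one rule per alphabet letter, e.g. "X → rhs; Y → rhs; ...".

A->C, B->BD, C->D, D->CA

  step 0 ⇒ step 1: BCA ⇒ BD·D·C
    A ↦ C
    B ↦ BD
    C ↦ D
    D ↦ CA  (constrained at step 1)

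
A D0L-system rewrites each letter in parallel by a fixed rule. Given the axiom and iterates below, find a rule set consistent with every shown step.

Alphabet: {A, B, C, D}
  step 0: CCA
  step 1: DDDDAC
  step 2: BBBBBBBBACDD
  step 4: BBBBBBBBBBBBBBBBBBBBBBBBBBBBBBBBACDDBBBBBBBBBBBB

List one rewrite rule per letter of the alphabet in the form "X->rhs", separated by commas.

A->AC, B->BB, C->DD, D->BB

  step 1 ⇒ step 2: DDDDAC ⇒ BB·BB·BB·BB·AC·DD
    A ↦ AC
    C ↦ DD
    D ↦ BB
    B ↦ BB  (constrained at step 2)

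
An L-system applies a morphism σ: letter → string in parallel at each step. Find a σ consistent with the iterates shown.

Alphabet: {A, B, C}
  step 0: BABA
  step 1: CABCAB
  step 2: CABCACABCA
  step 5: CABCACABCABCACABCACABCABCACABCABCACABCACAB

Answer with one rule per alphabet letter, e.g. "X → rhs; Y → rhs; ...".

A->B, B->CA, C->CA

  step 1 ⇒ step 2: CABCAB ⇒ CA·B·CA·CA·B·CA
    A ↦ B
    B ↦ CA
    C ↦ CA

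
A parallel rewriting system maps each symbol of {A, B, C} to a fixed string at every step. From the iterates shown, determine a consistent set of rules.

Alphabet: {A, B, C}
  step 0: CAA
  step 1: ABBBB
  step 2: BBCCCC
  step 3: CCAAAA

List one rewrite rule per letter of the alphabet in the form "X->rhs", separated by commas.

A->BB, B->C, C->A

  step 2 ⇒ step 3: BBCCCC ⇒ C·C·A·A·A·A
    B ↦ C
    C ↦ A
  step 0 ⇒ step 1: CAA ⇒ A·BB·BB
    A ↦ BB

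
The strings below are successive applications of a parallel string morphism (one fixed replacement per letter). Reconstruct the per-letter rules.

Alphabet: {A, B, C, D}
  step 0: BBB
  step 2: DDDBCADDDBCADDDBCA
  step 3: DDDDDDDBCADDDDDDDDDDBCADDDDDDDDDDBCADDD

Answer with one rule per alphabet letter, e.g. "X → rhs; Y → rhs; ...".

A->DDD, B->DBC, C->A, D->DD

  step 2 ⇒ step 3: DDDBCADDDBCADDDBCA ⇒ DD·DD·DD·DBC·A·DDD·DD·DD·DD·DBC·A·DDD·DD·DD·DD·DBC·A·DDD
    A ↦ DDD
    B ↦ DBC
    C ↦ A
    D ↦ DD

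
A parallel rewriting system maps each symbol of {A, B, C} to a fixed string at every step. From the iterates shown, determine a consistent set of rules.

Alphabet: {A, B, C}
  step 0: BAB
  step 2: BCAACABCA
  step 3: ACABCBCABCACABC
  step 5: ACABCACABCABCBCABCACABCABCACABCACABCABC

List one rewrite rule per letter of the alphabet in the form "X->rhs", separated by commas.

A->BC, B->AC, C->A

  step 2 ⇒ step 3: BCAACABCA ⇒ AC·A·BC·BC·A·BC·AC·A·BC
    A ↦ BC
    B ↦ AC
    C ↦ A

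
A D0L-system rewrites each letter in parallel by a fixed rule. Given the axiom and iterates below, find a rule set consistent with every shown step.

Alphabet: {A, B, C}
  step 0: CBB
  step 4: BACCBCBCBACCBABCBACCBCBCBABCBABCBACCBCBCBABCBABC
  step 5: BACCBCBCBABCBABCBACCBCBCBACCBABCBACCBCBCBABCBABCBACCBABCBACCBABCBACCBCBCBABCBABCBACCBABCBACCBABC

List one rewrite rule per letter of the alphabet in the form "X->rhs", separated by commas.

  step 4 ⇒ step 5: BACCBCBCBACCBABCBACCBCBCBABCBABCBACCBCBCBABCBABC ⇒ BA·CC·BC·BC·BA·BC·BA·BC·BA·CC·BC·BC·BA·CC·BA·BC·BA·CC·BC·BC·BA·BC·BA·BC·BA·CC·BA·BC·BA·CC·BA·BC·BA·CC·BC·BC·BA·BC·BA·BC·BA·CC·BA·BC·BA·CC·BA·BC
    A ↦ CC
    B ↦ BA
    C ↦ BC

A->CC, B->BA, C->BC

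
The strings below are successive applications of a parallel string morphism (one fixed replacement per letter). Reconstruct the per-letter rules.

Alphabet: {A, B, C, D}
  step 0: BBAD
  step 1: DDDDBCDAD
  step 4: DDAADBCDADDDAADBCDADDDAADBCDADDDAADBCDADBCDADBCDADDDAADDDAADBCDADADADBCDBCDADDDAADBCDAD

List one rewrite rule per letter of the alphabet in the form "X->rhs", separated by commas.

  step 0 ⇒ step 1: BBAD ⇒ DD·DD·BCD·AD
    A ↦ BCD
    B ↦ DD
    D ↦ AD
    C ↦ A  (constrained at step 1)

A->BCD, B->DD, C->A, D->AD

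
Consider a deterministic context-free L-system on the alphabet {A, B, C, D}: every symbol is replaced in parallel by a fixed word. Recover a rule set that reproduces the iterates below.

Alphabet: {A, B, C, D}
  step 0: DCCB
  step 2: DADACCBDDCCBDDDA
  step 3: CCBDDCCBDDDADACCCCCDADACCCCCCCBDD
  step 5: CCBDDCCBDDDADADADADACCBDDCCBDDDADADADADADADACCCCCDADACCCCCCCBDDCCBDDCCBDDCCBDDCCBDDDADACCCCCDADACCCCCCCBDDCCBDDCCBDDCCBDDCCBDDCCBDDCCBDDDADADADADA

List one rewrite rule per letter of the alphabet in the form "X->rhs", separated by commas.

  step 2 ⇒ step 3: DADACCBDDCCBDDDA ⇒ CC·BDD·CC·BDD·DA·DA·C·CC·CC·DA·DA·C·CC·CC·CC·BDD
    A ↦ BDD
    B ↦ C
    C ↦ DA
    D ↦ CC

A->BDD, B->C, C->DA, D->CC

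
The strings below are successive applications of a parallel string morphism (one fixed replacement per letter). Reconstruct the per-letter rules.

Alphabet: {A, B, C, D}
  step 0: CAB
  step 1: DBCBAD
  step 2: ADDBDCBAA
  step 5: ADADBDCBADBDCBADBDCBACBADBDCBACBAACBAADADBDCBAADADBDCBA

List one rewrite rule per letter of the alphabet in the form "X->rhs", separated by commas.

A->CBA, B->D, C->DB, D->A

  step 1 ⇒ step 2: DBCBAD ⇒ A·D·DB·D·CBA·A
    A ↦ CBA
    B ↦ D
    C ↦ DB
    D ↦ A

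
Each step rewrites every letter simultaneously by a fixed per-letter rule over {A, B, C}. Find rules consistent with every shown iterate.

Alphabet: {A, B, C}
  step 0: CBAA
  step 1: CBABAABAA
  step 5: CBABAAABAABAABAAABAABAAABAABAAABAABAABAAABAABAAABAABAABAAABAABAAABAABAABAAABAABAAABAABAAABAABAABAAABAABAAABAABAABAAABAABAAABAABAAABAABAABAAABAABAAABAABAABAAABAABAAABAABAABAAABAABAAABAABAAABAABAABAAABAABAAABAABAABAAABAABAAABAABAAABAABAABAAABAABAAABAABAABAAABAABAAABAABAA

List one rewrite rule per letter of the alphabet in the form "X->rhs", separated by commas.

A->BAA, B->A, C->CB

  step 0 ⇒ step 1: CBAA ⇒ CB·A·BAA·BAA
    A ↦ BAA
    B ↦ A
    C ↦ CB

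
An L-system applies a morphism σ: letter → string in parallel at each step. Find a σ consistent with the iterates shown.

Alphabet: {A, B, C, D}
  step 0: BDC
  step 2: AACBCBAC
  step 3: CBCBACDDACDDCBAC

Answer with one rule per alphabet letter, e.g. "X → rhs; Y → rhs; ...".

A->CB, B->DD, C->AC, D->A

  step 2 ⇒ step 3: AACBCBAC ⇒ CB·CB·AC·DD·AC·DD·CB·AC
    A ↦ CB
    B ↦ DD
    C ↦ AC
    D ↦ A  (constrained at step 0)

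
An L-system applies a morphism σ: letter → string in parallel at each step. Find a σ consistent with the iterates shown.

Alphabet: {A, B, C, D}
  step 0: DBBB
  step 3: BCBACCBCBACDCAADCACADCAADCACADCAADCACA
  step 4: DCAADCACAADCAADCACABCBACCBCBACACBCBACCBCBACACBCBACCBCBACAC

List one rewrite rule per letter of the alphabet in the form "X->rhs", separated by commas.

  step 3 ⇒ step 4: BCBACCBCBACDCAADCACADCAADCACADCAADCACA ⇒ DCA·A·DCA·C·A·A·DCA·A·DCA·C·A·BCB·A·C·C·BCB·A·C·A·C·BCB·A·C·C·BCB·A·C·A·C·BCB·A·C·C·BCB·A·C·A·C
    A ↦ C
    B ↦ DCA
    C ↦ A
    D ↦ BCB

A->C, B->DCA, C->A, D->BCB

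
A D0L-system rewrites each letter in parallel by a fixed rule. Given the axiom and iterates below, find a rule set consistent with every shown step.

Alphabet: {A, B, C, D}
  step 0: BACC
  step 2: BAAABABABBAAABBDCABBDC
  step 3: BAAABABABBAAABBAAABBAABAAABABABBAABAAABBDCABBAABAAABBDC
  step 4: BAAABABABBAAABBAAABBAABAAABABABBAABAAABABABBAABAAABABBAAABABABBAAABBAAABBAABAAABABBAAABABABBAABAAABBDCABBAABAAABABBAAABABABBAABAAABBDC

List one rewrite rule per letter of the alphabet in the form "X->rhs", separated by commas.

A->AB, B->BAA, C->DC, D->ABB

  step 3 ⇒ step 4: BAAABABABBAAABBAAABBAABAAABABABBAABAAABBDCABBAABAAABBDC ⇒ BAA·AB·AB·AB·BAA·AB·BAA·AB·BAA·BAA·AB·AB·AB·BAA·BAA·AB·AB·AB·BAA·BAA·AB·AB·BAA·AB·AB·AB·BAA·AB·BAA·AB·BAA·BAA·AB·AB·BAA·AB·AB·AB·BAA·BAA·ABB·DC·AB·BAA·BAA·AB·AB·BAA·AB·AB·AB·BAA·BAA·ABB·DC
    A ↦ AB
    B ↦ BAA
    C ↦ DC
    D ↦ ABB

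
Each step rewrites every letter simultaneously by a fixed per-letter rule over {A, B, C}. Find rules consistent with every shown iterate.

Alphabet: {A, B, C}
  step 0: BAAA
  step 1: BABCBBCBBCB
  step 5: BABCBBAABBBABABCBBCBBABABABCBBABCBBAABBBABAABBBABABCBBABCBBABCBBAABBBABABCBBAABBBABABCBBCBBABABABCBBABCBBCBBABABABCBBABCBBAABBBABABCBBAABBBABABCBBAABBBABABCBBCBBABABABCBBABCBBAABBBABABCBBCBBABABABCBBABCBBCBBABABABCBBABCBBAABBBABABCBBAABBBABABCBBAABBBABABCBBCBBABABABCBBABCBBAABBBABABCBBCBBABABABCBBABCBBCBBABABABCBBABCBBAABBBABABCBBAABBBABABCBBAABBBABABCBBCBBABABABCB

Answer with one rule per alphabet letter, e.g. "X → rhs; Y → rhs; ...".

A->BCB, B->BA, C->ABB

  step 0 ⇒ step 1: BAAA ⇒ BA·BCB·BCB·BCB
    A ↦ BCB
    B ↦ BA
    C ↦ ABB  (constrained at step 1)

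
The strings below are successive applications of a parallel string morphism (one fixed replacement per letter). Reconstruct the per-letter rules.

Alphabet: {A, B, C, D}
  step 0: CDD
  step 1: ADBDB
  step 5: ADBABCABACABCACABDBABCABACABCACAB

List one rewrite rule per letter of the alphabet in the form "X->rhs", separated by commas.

A->C, B->AB, C->A, D->DB

  step 0 ⇒ step 1: CDD ⇒ A·DB·DB
    C ↦ A
    D ↦ DB
    A ↦ C  (constrained at step 1)
    B ↦ AB  (constrained at step 1)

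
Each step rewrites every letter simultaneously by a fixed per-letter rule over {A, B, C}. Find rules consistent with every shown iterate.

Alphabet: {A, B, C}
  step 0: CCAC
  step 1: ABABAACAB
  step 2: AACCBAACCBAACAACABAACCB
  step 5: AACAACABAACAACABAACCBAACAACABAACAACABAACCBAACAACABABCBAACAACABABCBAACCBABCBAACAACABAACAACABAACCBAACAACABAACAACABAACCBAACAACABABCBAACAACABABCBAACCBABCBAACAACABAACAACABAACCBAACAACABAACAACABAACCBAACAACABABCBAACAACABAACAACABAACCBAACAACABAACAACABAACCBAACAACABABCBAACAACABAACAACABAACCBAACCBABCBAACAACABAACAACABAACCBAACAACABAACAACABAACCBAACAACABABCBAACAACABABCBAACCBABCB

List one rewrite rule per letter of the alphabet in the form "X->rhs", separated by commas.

A->AAC, B->CB, C->AB

  step 1 ⇒ step 2: ABABAACAB ⇒ AAC·CB·AAC·CB·AAC·AAC·AB·AAC·CB
    A ↦ AAC
    B ↦ CB
    C ↦ AB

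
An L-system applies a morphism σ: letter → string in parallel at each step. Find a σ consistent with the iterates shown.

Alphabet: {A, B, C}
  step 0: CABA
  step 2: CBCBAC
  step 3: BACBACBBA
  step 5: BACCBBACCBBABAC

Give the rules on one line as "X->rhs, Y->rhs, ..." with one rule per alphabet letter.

  step 2 ⇒ step 3: CBCBAC ⇒ BA·C·BA·C·B·BA
    A ↦ B
    B ↦ C
    C ↦ BA

A->B, B->C, C->BA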